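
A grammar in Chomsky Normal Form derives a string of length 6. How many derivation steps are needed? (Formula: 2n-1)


Chomsky Normal Form derivation:
String length n = 6
Each step either:
  - Splits a nonterminal into two (n-1 such steps)
  - Converts a nonterminal to terminal (n such steps)
Total = (n-1) + n = 2n - 1
= 2(6) - 1
= 12 - 1
= 11

11


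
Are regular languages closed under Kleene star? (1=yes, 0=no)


Regular languages are closed under:
- Union (DFA product construction)
- Intersection (DFA product construction)
- Complement (swap accept/reject states)
- Concatenation (NFA construction)
- Kleene star (NFA construction)
Kleene star is in this list
Therefore: closed

1


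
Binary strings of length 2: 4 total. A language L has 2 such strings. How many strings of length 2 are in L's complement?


Alphabet: {0,1}
String length: 2
Total strings of length 2 = 2^2 = 4
Strings in L = 2
Complement = total - |L|
= 4 - 2
= 2

2


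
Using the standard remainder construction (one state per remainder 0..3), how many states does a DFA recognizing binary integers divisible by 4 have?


Divisibility by 4 is tracked via the remainder mod 4: 0, 1, ..., 3
The construction assigns one state to each remainder
Number of remainders = 4

4


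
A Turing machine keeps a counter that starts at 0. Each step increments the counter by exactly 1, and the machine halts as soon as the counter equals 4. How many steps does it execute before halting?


Counter starts at 0. Counting sequence:
  Step 1: counter = 1
  Step 2: counter = 2
  Step 3: counter = 3
  Step 4: counter = 4
Counter reached 4 -> halt
Total steps = 4

4


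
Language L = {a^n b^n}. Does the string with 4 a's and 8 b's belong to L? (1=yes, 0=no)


Language requires equal numbers of a's and b's
PDA pushes for each 'a', pops for each 'b'
Number of a's = 4
Number of b's = 8
4 != 8 -> Reject

0


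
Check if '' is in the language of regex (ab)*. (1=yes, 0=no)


Pattern: (ab)*
String: ''
Pattern requires: zero or more repetitions of 'ab'
Pairs: []
All pairs are 'ab'? Yes
Result: 1

1


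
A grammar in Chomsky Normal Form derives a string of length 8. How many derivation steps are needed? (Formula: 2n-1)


Chomsky Normal Form derivation:
String length n = 8
Each step either:
  - Splits a nonterminal into two (n-1 such steps)
  - Converts a nonterminal to terminal (n such steps)
Total = (n-1) + n = 2n - 1
= 2(8) - 1
= 16 - 1
= 15

15


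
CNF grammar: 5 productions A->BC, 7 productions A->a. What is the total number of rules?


CNF allows two rule forms:
  A -> BC (binary): 5 rules
  A -> a (terminal): 7 rules
Total = 5 + 7 = 12

12


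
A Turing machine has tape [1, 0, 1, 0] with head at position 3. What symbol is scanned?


Tape: [1, 0, 1, 0]
Positions: 0 1 2 3
Values:    1 0 1 0
Head at position 3
tape[3] = 0

0


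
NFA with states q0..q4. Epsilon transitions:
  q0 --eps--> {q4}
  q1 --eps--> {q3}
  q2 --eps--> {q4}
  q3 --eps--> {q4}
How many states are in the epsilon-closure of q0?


Starting from q0
Initialize closure = {q0}
Follow epsilon from q0 -> add q4
Final closure: {q0, q4}
Size = 2

2


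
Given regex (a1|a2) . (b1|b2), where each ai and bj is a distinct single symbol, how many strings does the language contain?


First group: 2 alternatives
Second group: 2 alternatives
Concatenation: each choice from group 1 pairs with each from group 2
Total = 2 x 2 = 4

4


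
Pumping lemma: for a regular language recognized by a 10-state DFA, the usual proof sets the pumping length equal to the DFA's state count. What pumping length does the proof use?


Pumping lemma for regular languages (standard proof):
Take p = |Q|, the number of DFA states.
Any string of length >= |Q| passes through |Q|+1 states while reading its first |Q| symbols,
so by pigeonhole some state repeats, giving the loop that can be pumped.
Here |Q| = 10
Therefore the proof uses p = 10

10


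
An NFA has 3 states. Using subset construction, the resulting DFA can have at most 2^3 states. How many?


NFA has 3 states
Subset construction: each DFA state = subset of NFA states
Maximum subsets = 2^3
2^3 = 8

8


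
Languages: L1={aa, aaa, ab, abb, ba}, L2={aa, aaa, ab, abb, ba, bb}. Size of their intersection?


L1 = {aa, aaa, ab, abb, ba}
L2 = {aa, aaa, ab, abb, ba, bb}
Checking each string in L1 against L2:
  'aa': in L2? Yes
  'aaa': in L2? Yes
  'ab': in L2? Yes
  'abb': in L2? Yes
  'ba': in L2? Yes
Intersection = {aa, aaa, ab, abb, ba}
|L1 ∩ L2| = 5

5


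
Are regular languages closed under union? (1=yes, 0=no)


Regular languages are closed under:
- Union (DFA product construction)
- Intersection (DFA product construction)
- Complement (swap accept/reject states)
- Concatenation (NFA construction)
- Kleene star (NFA construction)
union is in this list
Therefore: closed

1


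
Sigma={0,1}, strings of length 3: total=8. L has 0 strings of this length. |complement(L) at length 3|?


Alphabet: {0,1}
String length: 3
Total strings of length 3 = 2^3 = 8
Strings in L = 0
Complement = total - |L|
= 8 - 0
= 8

8


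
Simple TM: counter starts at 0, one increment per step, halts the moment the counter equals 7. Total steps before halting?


Counter starts at 0. Counting sequence:
  Step 1: counter = 1
  Step 2: counter = 2
  Step 3: counter = 3
  Step 4: counter = 4
  Step 5: counter = 5
  Step 6: counter = 6
  Step 7: counter = 7
Counter reached 7 -> halt
Total steps = 7

7


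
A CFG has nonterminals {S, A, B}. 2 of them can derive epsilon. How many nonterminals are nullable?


Nonterminals: {S, A, B}
A nonterminal is nullable if it can derive epsilon
Counting nullable nonterminals: 2
Total nullable = 2

2


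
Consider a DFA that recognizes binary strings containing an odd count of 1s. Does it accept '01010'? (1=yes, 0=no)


DFA has 2 states: q_even (start, accept=no) and q_odd
Processing string '01010' character by character:
  Position 0: read '0', 1-count=0 -> q_even (no change)
  Position 1: read '1', 1-count=1 -> q_odd
  Position 2: read '0', 1-count=1 -> q_odd (no change)
  Position 3: read '1', 1-count=2 -> q_even
  Position 4: read '0', 1-count=2 -> q_even (no change)
Final state: q_even, total 1s = 2 (even); the DFA requires an odd count -> reject

0


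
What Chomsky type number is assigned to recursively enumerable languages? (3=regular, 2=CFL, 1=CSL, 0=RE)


Chomsky hierarchy levels:
  Type 3: Regular (DFA/NFA/regex)
  Type 2: Context-free (PDA)
  Type 1: Context-sensitive
  Type 0: Recursively enumerable (TM)
'recursively enumerable' corresponds to Type 0

0


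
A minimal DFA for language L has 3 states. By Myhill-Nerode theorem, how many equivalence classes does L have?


Myhill-Nerode theorem:
Number of equivalence classes = number of states in minimal DFA
Minimal DFA states = 3
Therefore equivalence classes = 3

3


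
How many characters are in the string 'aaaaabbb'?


String: 'aaaaabbb'
Counting characters:
  'a' appears 5 time(s)
  'b' appears 3 time(s)
Total length = 5 + 3 = 8

8


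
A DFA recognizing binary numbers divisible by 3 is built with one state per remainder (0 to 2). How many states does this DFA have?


Divisibility by 3 is tracked via the remainder mod 3: 0, 1, ..., 2
The construction assigns one state to each remainder
Number of remainders = 3

3


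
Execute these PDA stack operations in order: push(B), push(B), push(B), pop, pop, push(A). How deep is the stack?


Tracing stack operations:
  push(B) -> stack = [B], depth=1
  push(B) -> stack = [B,B], depth=2
  push(B) -> stack = [B,B,B], depth=3
  pop -> removed B, stack = [B,B], depth=2
  pop -> removed B, stack = [B], depth=1
  push(A) -> stack = [B,A], depth=2
Final depth = 2

2


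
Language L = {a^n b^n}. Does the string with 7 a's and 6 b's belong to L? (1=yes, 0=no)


Language requires equal numbers of a's and b's
PDA pushes for each 'a', pops for each 'b'
Number of a's = 7
Number of b's = 6
7 != 6 -> Reject

0


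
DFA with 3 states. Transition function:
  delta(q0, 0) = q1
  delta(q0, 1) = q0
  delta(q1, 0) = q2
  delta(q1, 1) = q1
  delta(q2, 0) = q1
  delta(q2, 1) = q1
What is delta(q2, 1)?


Looking up transition function:
delta(q2, 1) in the table
Row: q2, Column: 1
Result: q1

q1


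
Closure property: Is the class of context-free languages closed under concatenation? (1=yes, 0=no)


CFL closure properties:
  Closed under: union, concatenation, Kleene star
  NOT closed under: intersection, complement
Operation 'concatenation' is in closed list -> Yes (closed)

1


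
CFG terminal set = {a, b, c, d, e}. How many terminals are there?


Terminal symbols: a, b, c, d, e
Counting each: a (#1), b (#2), c (#3), d (#4), e (#5)
Total = 5

5


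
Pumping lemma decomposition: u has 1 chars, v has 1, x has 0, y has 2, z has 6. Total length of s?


|s| = |u| + |v| + |x| + |y| + |z|
= 1 + 1 + 0 + 2 + 6
= 2 + 0 + 8
= 2 + 8
= 10

10


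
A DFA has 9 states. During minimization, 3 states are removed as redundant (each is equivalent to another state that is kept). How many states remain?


Original DFA: 9 states
Redundant states removed: 3
Minimized states = original - removed
= 9 - 3
= 6

6


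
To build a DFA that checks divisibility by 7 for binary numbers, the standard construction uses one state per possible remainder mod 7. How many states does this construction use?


Divisibility by 7 is tracked via the remainder mod 7: 0, 1, ..., 6
The construction assigns one state to each remainder
Number of remainders = 7

7


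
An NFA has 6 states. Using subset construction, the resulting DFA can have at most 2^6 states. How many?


NFA has 6 states
Subset construction: each DFA state = subset of NFA states
Maximum subsets = 2^6
2^6 = 64

64


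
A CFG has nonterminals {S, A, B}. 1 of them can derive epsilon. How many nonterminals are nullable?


Nonterminals: {S, A, B}
A nonterminal is nullable if it can derive epsilon
Counting nullable nonterminals: 1
Total nullable = 1

1


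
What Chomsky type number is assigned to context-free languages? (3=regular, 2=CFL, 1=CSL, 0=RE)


Chomsky hierarchy levels:
  Type 3: Regular (DFA/NFA/regex)
  Type 2: Context-free (PDA)
  Type 1: Context-sensitive
  Type 0: Recursively enumerable (TM)
'context-free' corresponds to Type 2

2


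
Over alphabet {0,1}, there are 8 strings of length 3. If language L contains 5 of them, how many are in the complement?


Alphabet: {0,1}
String length: 3
Total strings of length 3 = 2^3 = 8
Strings in L = 5
Complement = total - |L|
= 8 - 5
= 3

3


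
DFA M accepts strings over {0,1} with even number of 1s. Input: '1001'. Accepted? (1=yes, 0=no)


DFA has 2 states: q_even (start, accept=yes) and q_odd
Processing string '1001' character by character:
  Position 0: read '1', 1-count=1 -> q_odd
  Position 1: read '0', 1-count=1 -> q_odd (no change)
  Position 2: read '0', 1-count=1 -> q_odd (no change)
  Position 3: read '1', 1-count=2 -> q_even
Final state: q_even, total 1s = 2 (even); the DFA requires an even count -> accept

1


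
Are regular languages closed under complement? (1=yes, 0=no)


Regular languages are closed under all standard operations:
- Union: Yes (product construction)
- Intersection: Yes (product construction)
- Complement: Yes (swap accept/reject)
- Concatenation: Yes (NFA construction)
Operation: complement -> Closed

1


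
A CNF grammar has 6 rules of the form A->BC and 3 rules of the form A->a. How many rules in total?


CNF allows two rule forms:
  A -> BC (binary): 6 rules
  A -> a (terminal): 3 rules
Total = 6 + 3 = 9

9


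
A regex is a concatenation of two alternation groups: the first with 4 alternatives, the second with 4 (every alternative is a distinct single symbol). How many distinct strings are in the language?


First group: 4 alternatives
Second group: 4 alternatives
Concatenation: each choice from group 1 pairs with each from group 2
Total = 4 x 4 = 16

16


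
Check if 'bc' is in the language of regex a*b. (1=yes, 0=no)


Pattern: a*b
String: 'bc'
Pattern requires: zero or more 'a's followed by exactly one 'b'
Found 0 leading 'a's
Remaining: 'bc'
Remaining is not 'b' -> no match
Result: 0

0


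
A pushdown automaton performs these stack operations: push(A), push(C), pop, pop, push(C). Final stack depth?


Tracing stack operations:
  push(A) -> stack = [A], depth=1
  push(C) -> stack = [A,C], depth=2
  pop -> removed C, stack = [A], depth=1
  pop -> removed A, stack = [], depth=0
  push(C) -> stack = [C], depth=1
Final depth = 1

1


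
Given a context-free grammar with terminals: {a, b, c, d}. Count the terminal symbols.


Terminal symbols: a, b, c, d
Counting each: a (#1), b (#2), c (#3), d (#4)
Total = 4

4


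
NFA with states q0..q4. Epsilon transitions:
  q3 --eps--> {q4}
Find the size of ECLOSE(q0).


Starting from q0
Initialize closure = {q0}
q0 has no outgoing epsilon transitions -> nothing to add
Final closure: {q0}
Size = 1

1


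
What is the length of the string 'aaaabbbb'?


String: 'aaaabbbb'
Counting characters:
  'a' appears 4 time(s)
  'b' appears 4 time(s)
Total length = 4 + 4 = 8

8


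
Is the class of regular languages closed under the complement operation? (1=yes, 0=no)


Regular languages are closed under:
- Union (DFA product construction)
- Intersection (DFA product construction)
- Complement (swap accept/reject states)
- Concatenation (NFA construction)
- Kleene star (NFA construction)
complement is in this list
Therefore: closed

1


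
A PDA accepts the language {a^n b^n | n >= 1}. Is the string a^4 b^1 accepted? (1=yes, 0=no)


Language requires equal numbers of a's and b's
PDA pushes for each 'a', pops for each 'b'
Number of a's = 4
Number of b's = 1
4 != 1 -> Reject

0


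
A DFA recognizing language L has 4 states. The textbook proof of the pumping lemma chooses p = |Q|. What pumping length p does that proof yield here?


Pumping lemma for regular languages (standard proof):
Take p = |Q|, the number of DFA states.
Any string of length >= |Q| passes through |Q|+1 states while reading its first |Q| symbols,
so by pigeonhole some state repeats, giving the loop that can be pumped.
Here |Q| = 4
Therefore the proof uses p = 4

4


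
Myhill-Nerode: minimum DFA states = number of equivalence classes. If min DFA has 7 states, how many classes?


Myhill-Nerode theorem:
Number of equivalence classes = number of states in minimal DFA
Minimal DFA states = 7
Therefore equivalence classes = 7

7


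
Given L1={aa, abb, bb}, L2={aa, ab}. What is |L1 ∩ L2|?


L1 = {aa, abb, bb}
L2 = {aa, ab}
Checking each string in L1 against L2:
  'aa': in L2? Yes
  'abb': in L2? No
  'bb': in L2? No
Intersection = {aa}
|L1 ∩ L2| = 1

1


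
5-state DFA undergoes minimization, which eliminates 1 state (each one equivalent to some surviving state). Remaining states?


Original DFA: 5 states
Redundant states removed: 1
Minimized states = original - removed
= 5 - 1
= 4

4


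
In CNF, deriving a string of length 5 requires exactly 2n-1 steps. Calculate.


Chomsky Normal Form derivation:
String length n = 5
Each step either:
  - Splits a nonterminal into two (n-1 such steps)
  - Converts a nonterminal to terminal (n such steps)
Total = (n-1) + n = 2n - 1
= 2(5) - 1
= 10 - 1
= 9

9


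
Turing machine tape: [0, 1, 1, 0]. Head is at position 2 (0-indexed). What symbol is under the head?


Tape: [0, 1, 1, 0]
Positions: 0 1 2 3
Values:    0 1 1 0
Head at position 2
tape[2] = 1

1


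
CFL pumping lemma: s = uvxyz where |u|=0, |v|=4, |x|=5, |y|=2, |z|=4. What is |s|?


|s| = |u| + |v| + |x| + |y| + |z|
= 0 + 4 + 5 + 2 + 4
= 4 + 5 + 6
= 9 + 6
= 15

15


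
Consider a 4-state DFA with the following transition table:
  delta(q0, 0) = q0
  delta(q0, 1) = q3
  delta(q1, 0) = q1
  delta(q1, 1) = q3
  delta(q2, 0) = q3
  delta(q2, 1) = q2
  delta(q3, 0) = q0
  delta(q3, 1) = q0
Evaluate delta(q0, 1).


Looking up transition function:
delta(q0, 1) in the table
Row: q0, Column: 1
Result: q3

q3


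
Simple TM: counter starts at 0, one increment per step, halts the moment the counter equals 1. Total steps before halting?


Counter starts at 0. Counting sequence:
  Step 1: counter = 1
Counter reached 1 -> halt
Total steps = 1

1


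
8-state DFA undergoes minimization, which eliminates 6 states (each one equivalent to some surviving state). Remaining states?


Original DFA: 8 states
Redundant states removed: 6
Minimized states = original - removed
= 8 - 6
= 2

2


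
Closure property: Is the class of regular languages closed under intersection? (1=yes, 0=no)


Regular languages are closed under all standard operations:
- Union: Yes (product construction)
- Intersection: Yes (product construction)
- Complement: Yes (swap accept/reject)
- Concatenation: Yes (NFA construction)
Operation: intersection -> Closed

1


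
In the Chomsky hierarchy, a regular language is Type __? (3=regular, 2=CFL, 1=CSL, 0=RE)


Chomsky hierarchy levels:
  Type 3: Regular (DFA/NFA/regex)
  Type 2: Context-free (PDA)
  Type 1: Context-sensitive
  Type 0: Recursively enumerable (TM)
'regular' corresponds to Type 3

3


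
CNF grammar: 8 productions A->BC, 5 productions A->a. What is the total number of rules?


CNF allows two rule forms:
  A -> BC (binary): 8 rules
  A -> a (terminal): 5 rules
Total = 8 + 5 = 13

13


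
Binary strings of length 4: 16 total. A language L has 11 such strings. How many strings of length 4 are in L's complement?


Alphabet: {0,1}
String length: 4
Total strings of length 4 = 2^4 = 16
Strings in L = 11
Complement = total - |L|
= 16 - 11
= 5

5


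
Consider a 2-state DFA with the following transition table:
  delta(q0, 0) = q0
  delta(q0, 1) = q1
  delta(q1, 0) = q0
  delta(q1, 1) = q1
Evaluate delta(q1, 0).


Looking up transition function:
delta(q1, 0) in the table
Row: q1, Column: 0
Result: q0

q0


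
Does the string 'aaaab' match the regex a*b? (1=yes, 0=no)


Pattern: a*b
String: 'aaaab'
Pattern requires: zero or more 'a's followed by exactly one 'b'
Found 4 leading 'a's
Remaining: 'b'
Remaining is exactly 'b' -> match
Result: 1

1


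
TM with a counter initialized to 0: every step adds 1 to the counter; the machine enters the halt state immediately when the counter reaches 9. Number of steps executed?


Counter starts at 0. Counting sequence:
  Step 1: counter = 1
  Step 2: counter = 2
  Step 3: counter = 3
  Step 4: counter = 4
  Step 5: counter = 5
  Step 6: counter = 6
  ...
  Step 9: counter = 9
Counter reached 9 -> halt
Total steps = 9

9


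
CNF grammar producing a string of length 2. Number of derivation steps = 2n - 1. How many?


Chomsky Normal Form derivation:
String length n = 2
Each step either:
  - Splits a nonterminal into two (n-1 such steps)
  - Converts a nonterminal to terminal (n such steps)
Total = (n-1) + n = 2n - 1
= 2(2) - 1
= 4 - 1
= 3

3


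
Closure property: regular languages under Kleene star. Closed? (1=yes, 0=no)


Regular languages are closed under:
- Union (DFA product construction)
- Intersection (DFA product construction)
- Complement (swap accept/reject states)
- Concatenation (NFA construction)
- Kleene star (NFA construction)
Kleene star is in this list
Therefore: closed

1


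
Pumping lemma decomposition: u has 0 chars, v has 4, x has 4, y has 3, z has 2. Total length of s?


|s| = |u| + |v| + |x| + |y| + |z|
= 0 + 4 + 4 + 3 + 2
= 4 + 4 + 5
= 8 + 5
= 13

13


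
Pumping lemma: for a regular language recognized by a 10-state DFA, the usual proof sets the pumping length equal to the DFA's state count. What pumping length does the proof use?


Pumping lemma for regular languages (standard proof):
Take p = |Q|, the number of DFA states.
Any string of length >= |Q| passes through |Q|+1 states while reading its first |Q| symbols,
so by pigeonhole some state repeats, giving the loop that can be pumped.
Here |Q| = 10
Therefore the proof uses p = 10

10


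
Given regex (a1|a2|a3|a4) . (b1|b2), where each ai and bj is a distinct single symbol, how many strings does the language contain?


First group: 4 alternatives
Second group: 2 alternatives
Concatenation: each choice from group 1 pairs with each from group 2
Total = 4 x 2 = 8

8


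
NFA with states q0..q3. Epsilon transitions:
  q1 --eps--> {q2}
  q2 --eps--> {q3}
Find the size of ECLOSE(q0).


Starting from q0
Initialize closure = {q0}
q0 has no outgoing epsilon transitions -> nothing to add
Final closure: {q0}
Size = 1

1


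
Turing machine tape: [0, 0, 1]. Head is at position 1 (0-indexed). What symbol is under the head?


Tape: [0, 0, 1]
Positions: 0 1 2
Values:    0 0 1
Head at position 1
tape[1] = 0

0


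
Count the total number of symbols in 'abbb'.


String: 'abbb'
Counting characters:
  'a' appears 1 time(s)
  'b' appears 3 time(s)
Total length = 1 + 3 = 4

4


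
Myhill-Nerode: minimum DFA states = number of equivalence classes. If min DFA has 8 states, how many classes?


Myhill-Nerode theorem:
Number of equivalence classes = number of states in minimal DFA
Minimal DFA states = 8
Therefore equivalence classes = 8

8


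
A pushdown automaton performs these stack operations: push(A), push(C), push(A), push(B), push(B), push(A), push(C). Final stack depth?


Tracing stack operations:
  push(A) -> stack = [A], depth=1
  push(C) -> stack = [A,C], depth=2
  push(A) -> stack = [A,C,A], depth=3
  push(B) -> stack = [A,C,A,B], depth=4
  push(B) -> stack = [A,C,A,B,B], depth=5
  push(A) -> stack = [A,C,A,B,B,A], depth=6
  push(C) -> stack = [A,C,A,B,B,A,C], depth=7
Final depth = 7

7


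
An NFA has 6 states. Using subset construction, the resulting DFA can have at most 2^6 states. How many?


NFA has 6 states
Subset construction: each DFA state = subset of NFA states
Maximum subsets = 2^6
2^6 = 64

64


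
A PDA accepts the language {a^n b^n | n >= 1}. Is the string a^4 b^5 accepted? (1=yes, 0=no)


Language requires equal numbers of a's and b's
PDA pushes for each 'a', pops for each 'b'
Number of a's = 4
Number of b's = 5
4 != 5 -> Reject

0


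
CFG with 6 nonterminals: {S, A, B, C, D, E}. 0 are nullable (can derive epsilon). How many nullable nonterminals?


Nonterminals: {S, A, B, C, D, E}
A nonterminal is nullable if it can derive epsilon
Counting nullable nonterminals: 0
Total nullable = 0

0


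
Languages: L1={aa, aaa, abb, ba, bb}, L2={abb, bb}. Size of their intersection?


L1 = {aa, aaa, abb, ba, bb}
L2 = {abb, bb}
Checking each string in L1 against L2:
  'aa': in L2? No
  'aaa': in L2? No
  'abb': in L2? Yes
  'ba': in L2? No
  'bb': in L2? Yes
Intersection = {abb, bb}
|L1 ∩ L2| = 2

2


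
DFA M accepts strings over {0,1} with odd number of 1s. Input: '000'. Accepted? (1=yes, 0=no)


DFA has 2 states: q_even (start, accept=no) and q_odd
Processing string '000' character by character:
  Position 0: read '0', 1-count=0 -> q_even (no change)
  Position 1: read '0', 1-count=0 -> q_even (no change)
  Position 2: read '0', 1-count=0 -> q_even (no change)
Final state: q_even, total 1s = 0 (even); the DFA requires an odd count -> reject

0


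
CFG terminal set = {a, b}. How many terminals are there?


Terminal symbols: a, b
Counting each: a (#1), b (#2)
Total = 2

2


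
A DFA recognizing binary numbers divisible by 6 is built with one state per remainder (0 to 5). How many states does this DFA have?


Divisibility by 6 is tracked via the remainder mod 6: 0, 1, ..., 5
The construction assigns one state to each remainder
Number of remainders = 6

6


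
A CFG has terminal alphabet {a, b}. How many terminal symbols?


Terminal symbols: a, b
Counting each: a (#1), b (#2)
Total = 2

2


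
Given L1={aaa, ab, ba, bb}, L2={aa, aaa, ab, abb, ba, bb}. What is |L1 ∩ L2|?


L1 = {aaa, ab, ba, bb}
L2 = {aa, aaa, ab, abb, ba, bb}
Checking each string in L1 against L2:
  'aaa': in L2? Yes
  'ab': in L2? Yes
  'ba': in L2? Yes
  'bb': in L2? Yes
Intersection = {aaa, ab, ba, bb}
|L1 ∩ L2| = 4

4


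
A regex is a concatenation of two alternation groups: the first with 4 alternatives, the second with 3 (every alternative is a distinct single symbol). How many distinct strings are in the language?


First group: 4 alternatives
Second group: 3 alternatives
Concatenation: each choice from group 1 pairs with each from group 2
Total = 4 x 3 = 12

12


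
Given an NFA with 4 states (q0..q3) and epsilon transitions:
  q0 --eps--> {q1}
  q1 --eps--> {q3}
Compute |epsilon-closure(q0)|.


Starting from q0
Initialize closure = {q0}
Follow epsilon from q0 -> add q1
Follow epsilon from q1 -> add q3
Final closure: {q0, q1, q3}
Size = 3

3


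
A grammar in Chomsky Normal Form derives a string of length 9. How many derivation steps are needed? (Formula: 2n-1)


Chomsky Normal Form derivation:
String length n = 9
Each step either:
  - Splits a nonterminal into two (n-1 such steps)
  - Converts a nonterminal to terminal (n such steps)
Total = (n-1) + n = 2n - 1
= 2(9) - 1
= 18 - 1
= 17

17


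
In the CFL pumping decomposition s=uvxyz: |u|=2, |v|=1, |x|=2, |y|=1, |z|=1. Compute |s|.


|s| = |u| + |v| + |x| + |y| + |z|
= 2 + 1 + 2 + 1 + 1
= 3 + 2 + 2
= 5 + 2
= 7

7


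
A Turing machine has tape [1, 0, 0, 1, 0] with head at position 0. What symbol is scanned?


Tape: [1, 0, 0, 1, 0]
Positions: 0 1 2 3 4
Values:    1 0 0 1 0
Head at position 0
tape[0] = 1

1


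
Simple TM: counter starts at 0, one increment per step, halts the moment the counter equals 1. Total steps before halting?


Counter starts at 0. Counting sequence:
  Step 1: counter = 1
Counter reached 1 -> halt
Total steps = 1

1


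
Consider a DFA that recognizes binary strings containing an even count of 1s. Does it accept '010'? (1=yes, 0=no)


DFA has 2 states: q_even (start, accept=yes) and q_odd
Processing string '010' character by character:
  Position 0: read '0', 1-count=0 -> q_even (no change)
  Position 1: read '1', 1-count=1 -> q_odd
  Position 2: read '0', 1-count=1 -> q_odd (no change)
Final state: q_odd, total 1s = 1 (odd); the DFA requires an even count -> reject

0


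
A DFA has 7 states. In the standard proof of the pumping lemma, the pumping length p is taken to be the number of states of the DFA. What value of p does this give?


Pumping lemma for regular languages (standard proof):
Take p = |Q|, the number of DFA states.
Any string of length >= |Q| passes through |Q|+1 states while reading its first |Q| symbols,
so by pigeonhole some state repeats, giving the loop that can be pumped.
Here |Q| = 7
Therefore the proof uses p = 7

7


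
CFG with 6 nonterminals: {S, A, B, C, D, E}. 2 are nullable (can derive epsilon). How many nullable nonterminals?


Nonterminals: {S, A, B, C, D, E}
A nonterminal is nullable if it can derive epsilon
Counting nullable nonterminals: 2
Total nullable = 2

2


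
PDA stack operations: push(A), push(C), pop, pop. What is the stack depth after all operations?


Tracing stack operations:
  push(A) -> stack = [A], depth=1
  push(C) -> stack = [A,C], depth=2
  pop -> removed C, stack = [A], depth=1
  pop -> removed A, stack = [], depth=0
Final depth = 0

0


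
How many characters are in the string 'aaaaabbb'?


String: 'aaaaabbb'
Counting characters:
  'a' appears 5 time(s)
  'b' appears 3 time(s)
Total length = 5 + 3 = 8

8


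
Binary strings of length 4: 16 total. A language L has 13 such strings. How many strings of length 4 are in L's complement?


Alphabet: {0,1}
String length: 4
Total strings of length 4 = 2^4 = 16
Strings in L = 13
Complement = total - |L|
= 16 - 13
= 3

3


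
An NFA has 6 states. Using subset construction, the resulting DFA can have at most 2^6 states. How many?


NFA has 6 states
Subset construction: each DFA state = subset of NFA states
Maximum subsets = 2^6
2^6 = 64

64


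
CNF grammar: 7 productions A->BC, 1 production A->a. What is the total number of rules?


CNF allows two rule forms:
  A -> BC (binary): 7 rules
  A -> a (terminal): 1 rule
Total = 7 + 1 = 8

8


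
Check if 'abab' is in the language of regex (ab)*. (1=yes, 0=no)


Pattern: (ab)*
String: 'abab'
Pattern requires: zero or more repetitions of 'ab'
Pairs: ['ab', 'ab']
All pairs are 'ab'? Yes
Result: 1

1


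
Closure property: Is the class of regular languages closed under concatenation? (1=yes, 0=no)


Regular languages are closed under all standard operations:
- Union: Yes (product construction)
- Intersection: Yes (product construction)
- Complement: Yes (swap accept/reject)
- Concatenation: Yes (NFA construction)
Operation: concatenation -> Closed

1


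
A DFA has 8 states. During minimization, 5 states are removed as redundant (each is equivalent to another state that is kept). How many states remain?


Original DFA: 8 states
Redundant states removed: 5
Minimized states = original - removed
= 8 - 5
= 3

3


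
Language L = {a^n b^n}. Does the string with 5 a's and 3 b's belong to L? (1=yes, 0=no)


Language requires equal numbers of a's and b's
PDA pushes for each 'a', pops for each 'b'
Number of a's = 5
Number of b's = 3
5 != 3 -> Reject

0


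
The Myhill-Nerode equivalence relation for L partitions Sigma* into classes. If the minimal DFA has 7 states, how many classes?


Myhill-Nerode theorem:
Number of equivalence classes = number of states in minimal DFA
Minimal DFA states = 7
Therefore equivalence classes = 7

7


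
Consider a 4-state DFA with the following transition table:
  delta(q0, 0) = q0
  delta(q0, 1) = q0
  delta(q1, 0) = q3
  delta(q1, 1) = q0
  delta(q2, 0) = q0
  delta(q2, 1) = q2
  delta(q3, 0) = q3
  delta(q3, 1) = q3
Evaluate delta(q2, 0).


Looking up transition function:
delta(q2, 0) in the table
Row: q2, Column: 0
Result: q0

q0


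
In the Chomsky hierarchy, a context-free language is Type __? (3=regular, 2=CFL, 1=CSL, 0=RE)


Chomsky hierarchy levels:
  Type 3: Regular (DFA/NFA/regex)
  Type 2: Context-free (PDA)
  Type 1: Context-sensitive
  Type 0: Recursively enumerable (TM)
'context-free' corresponds to Type 2

2


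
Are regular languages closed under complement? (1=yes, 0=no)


Regular languages are closed under:
- Union (DFA product construction)
- Intersection (DFA product construction)
- Complement (swap accept/reject states)
- Concatenation (NFA construction)
- Kleene star (NFA construction)
complement is in this list
Therefore: closed

1


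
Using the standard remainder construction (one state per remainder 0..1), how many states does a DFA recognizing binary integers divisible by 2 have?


Divisibility by 2 is tracked via the remainder mod 2: 0, 1, ..., 1
The construction assigns one state to each remainder
Number of remainders = 2

2


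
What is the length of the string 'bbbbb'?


String: 'bbbbb'
Counting characters:
  'b' appears 5 time(s)
Total length = 0 + 5 = 5

5


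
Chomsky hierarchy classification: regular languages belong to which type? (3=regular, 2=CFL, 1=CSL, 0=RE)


Chomsky hierarchy levels:
  Type 3: Regular (DFA/NFA/regex)
  Type 2: Context-free (PDA)
  Type 1: Context-sensitive
  Type 0: Recursively enumerable (TM)
'regular' corresponds to Type 3

3


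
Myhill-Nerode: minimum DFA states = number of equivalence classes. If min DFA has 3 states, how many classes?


Myhill-Nerode theorem:
Number of equivalence classes = number of states in minimal DFA
Minimal DFA states = 3
Therefore equivalence classes = 3

3


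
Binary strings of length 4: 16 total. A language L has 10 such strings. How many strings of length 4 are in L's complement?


Alphabet: {0,1}
String length: 4
Total strings of length 4 = 2^4 = 16
Strings in L = 10
Complement = total - |L|
= 16 - 10
= 6

6


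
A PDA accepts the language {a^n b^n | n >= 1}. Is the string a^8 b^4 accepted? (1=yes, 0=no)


Language requires equal numbers of a's and b's
PDA pushes for each 'a', pops for each 'b'
Number of a's = 8
Number of b's = 4
8 != 4 -> Reject

0


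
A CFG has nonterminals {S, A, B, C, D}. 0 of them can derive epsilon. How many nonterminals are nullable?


Nonterminals: {S, A, B, C, D}
A nonterminal is nullable if it can derive epsilon
Counting nullable nonterminals: 0
Total nullable = 0

0


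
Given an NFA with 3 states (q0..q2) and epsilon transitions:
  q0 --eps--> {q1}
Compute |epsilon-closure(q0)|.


Starting from q0
Initialize closure = {q0}
Follow epsilon from q0 -> add q1
Final closure: {q0, q1}
Size = 2

2


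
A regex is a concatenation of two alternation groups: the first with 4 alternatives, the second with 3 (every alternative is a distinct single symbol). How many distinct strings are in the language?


First group: 4 alternatives
Second group: 3 alternatives
Concatenation: each choice from group 1 pairs with each from group 2
Total = 4 x 3 = 12

12


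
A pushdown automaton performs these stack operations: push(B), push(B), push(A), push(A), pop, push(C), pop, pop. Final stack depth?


Tracing stack operations:
  push(B) -> stack = [B], depth=1
  push(B) -> stack = [B,B], depth=2
  push(A) -> stack = [B,B,A], depth=3
  push(A) -> stack = [B,B,A,A], depth=4
  pop -> removed A, stack = [B,B,A], depth=3
  push(C) -> stack = [B,B,A,C], depth=4
  pop -> removed C, stack = [B,B,A], depth=3
  pop -> removed A, stack = [B,B], depth=2
Final depth = 2

2


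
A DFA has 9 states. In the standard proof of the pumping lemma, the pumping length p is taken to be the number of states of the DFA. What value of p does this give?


Pumping lemma for regular languages (standard proof):
Take p = |Q|, the number of DFA states.
Any string of length >= |Q| passes through |Q|+1 states while reading its first |Q| symbols,
so by pigeonhole some state repeats, giving the loop that can be pumped.
Here |Q| = 9
Therefore the proof uses p = 9

9


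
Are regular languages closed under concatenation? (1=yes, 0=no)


Regular languages are closed under:
- Union (DFA product construction)
- Intersection (DFA product construction)
- Complement (swap accept/reject states)
- Concatenation (NFA construction)
- Kleene star (NFA construction)
concatenation is in this list
Therefore: closed

1


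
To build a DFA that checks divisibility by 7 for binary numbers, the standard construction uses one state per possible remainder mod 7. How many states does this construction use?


Divisibility by 7 is tracked via the remainder mod 7: 0, 1, ..., 6
The construction assigns one state to each remainder
Number of remainders = 7

7


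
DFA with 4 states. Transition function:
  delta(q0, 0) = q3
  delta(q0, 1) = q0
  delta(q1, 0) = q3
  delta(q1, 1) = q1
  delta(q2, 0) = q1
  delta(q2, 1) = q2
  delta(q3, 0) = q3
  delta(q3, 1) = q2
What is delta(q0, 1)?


Looking up transition function:
delta(q0, 1) in the table
Row: q0, Column: 1
Result: q0

q0


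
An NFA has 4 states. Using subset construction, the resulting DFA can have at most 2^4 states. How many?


NFA has 4 states
Subset construction: each DFA state = subset of NFA states
Maximum subsets = 2^4
2^4 = 16

16


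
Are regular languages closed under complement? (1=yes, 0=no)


Regular languages are closed under all standard operations:
- Union: Yes (product construction)
- Intersection: Yes (product construction)
- Complement: Yes (swap accept/reject)
- Concatenation: Yes (NFA construction)
Operation: complement -> Closed

1


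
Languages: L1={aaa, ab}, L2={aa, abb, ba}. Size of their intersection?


L1 = {aaa, ab}
L2 = {aa, abb, ba}
Checking each string in L1 against L2:
  'aaa': in L2? No
  'ab': in L2? No
Intersection = {}
|L1 ∩ L2| = 0

0


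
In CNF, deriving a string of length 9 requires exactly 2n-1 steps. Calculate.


Chomsky Normal Form derivation:
String length n = 9
Each step either:
  - Splits a nonterminal into two (n-1 such steps)
  - Converts a nonterminal to terminal (n such steps)
Total = (n-1) + n = 2n - 1
= 2(9) - 1
= 18 - 1
= 17

17


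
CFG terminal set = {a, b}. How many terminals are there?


Terminal symbols: a, b
Counting each: a (#1), b (#2)
Total = 2

2


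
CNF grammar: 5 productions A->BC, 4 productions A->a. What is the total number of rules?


CNF allows two rule forms:
  A -> BC (binary): 5 rules
  A -> a (terminal): 4 rules
Total = 5 + 4 = 9

9


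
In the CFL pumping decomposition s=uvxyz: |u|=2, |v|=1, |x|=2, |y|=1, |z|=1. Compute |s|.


|s| = |u| + |v| + |x| + |y| + |z|
= 2 + 1 + 2 + 1 + 1
= 3 + 2 + 2
= 5 + 2
= 7

7


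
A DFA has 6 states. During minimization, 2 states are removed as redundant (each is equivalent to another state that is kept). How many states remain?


Original DFA: 6 states
Redundant states removed: 2
Minimized states = original - removed
= 6 - 2
= 4

4


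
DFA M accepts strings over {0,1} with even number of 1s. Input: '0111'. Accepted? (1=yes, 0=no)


DFA has 2 states: q_even (start, accept=yes) and q_odd
Processing string '0111' character by character:
  Position 0: read '0', 1-count=0 -> q_even (no change)
  Position 1: read '1', 1-count=1 -> q_odd
  Position 2: read '1', 1-count=2 -> q_even
  Position 3: read '1', 1-count=3 -> q_odd
Final state: q_odd, total 1s = 3 (odd); the DFA requires an even count -> reject

0


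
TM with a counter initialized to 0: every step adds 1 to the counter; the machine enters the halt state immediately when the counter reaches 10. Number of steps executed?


Counter starts at 0. Counting sequence:
  Step 1: counter = 1
  Step 2: counter = 2
  Step 3: counter = 3
  Step 4: counter = 4
  Step 5: counter = 5
  Step 6: counter = 6
  ...
  Step 10: counter = 10
Counter reached 10 -> halt
Total steps = 10

10


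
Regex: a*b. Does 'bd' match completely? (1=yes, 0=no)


Pattern: a*b
String: 'bd'
Pattern requires: zero or more 'a's followed by exactly one 'b'
Found 0 leading 'a's
Remaining: 'bd'
Remaining is not 'b' -> no match
Result: 0

0


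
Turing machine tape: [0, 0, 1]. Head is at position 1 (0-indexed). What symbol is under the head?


Tape: [0, 0, 1]
Positions: 0 1 2
Values:    0 0 1
Head at position 1
tape[1] = 0

0


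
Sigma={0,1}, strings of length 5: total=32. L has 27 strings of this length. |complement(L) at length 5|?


Alphabet: {0,1}
String length: 5
Total strings of length 5 = 2^5 = 32
Strings in L = 27
Complement = total - |L|
= 32 - 27
= 5

5


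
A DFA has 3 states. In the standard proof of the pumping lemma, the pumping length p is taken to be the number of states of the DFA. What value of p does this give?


Pumping lemma for regular languages (standard proof):
Take p = |Q|, the number of DFA states.
Any string of length >= |Q| passes through |Q|+1 states while reading its first |Q| symbols,
so by pigeonhole some state repeats, giving the loop that can be pumped.
Here |Q| = 3
Therefore the proof uses p = 3

3


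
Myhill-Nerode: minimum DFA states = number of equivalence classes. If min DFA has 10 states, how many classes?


Myhill-Nerode theorem:
Number of equivalence classes = number of states in minimal DFA
Minimal DFA states = 10
Therefore equivalence classes = 10

10


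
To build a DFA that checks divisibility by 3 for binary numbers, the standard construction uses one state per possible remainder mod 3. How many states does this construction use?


Divisibility by 3 is tracked via the remainder mod 3: 0, 1, ..., 2
The construction assigns one state to each remainder
Number of remainders = 3

3


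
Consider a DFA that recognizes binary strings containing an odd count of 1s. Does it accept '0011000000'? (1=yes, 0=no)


DFA has 2 states: q_even (start, accept=no) and q_odd
Processing string '0011000000' character by character:
  Position 0: read '0', 1-count=0 -> q_even (no change)
  Position 1: read '0', 1-count=0 -> q_even (no change)
  Position 2: read '1', 1-count=1 -> q_odd
  Position 3: read '1', 1-count=2 -> q_even
  Position 4: read '0', 1-count=2 -> q_even (no change)
  Position 5: read '0', 1-count=2 -> q_even (no change)
  Position 6: read '0', 1-count=2 -> q_even (no change)
  Position 7: read '0', 1-count=2 -> q_even (no change)
  Position 8: read '0', 1-count=2 -> q_even (no change)
  Position 9: read '0', 1-count=2 -> q_even (no change)
Final state: q_even, total 1s = 2 (even); the DFA requires an odd count -> reject

0
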